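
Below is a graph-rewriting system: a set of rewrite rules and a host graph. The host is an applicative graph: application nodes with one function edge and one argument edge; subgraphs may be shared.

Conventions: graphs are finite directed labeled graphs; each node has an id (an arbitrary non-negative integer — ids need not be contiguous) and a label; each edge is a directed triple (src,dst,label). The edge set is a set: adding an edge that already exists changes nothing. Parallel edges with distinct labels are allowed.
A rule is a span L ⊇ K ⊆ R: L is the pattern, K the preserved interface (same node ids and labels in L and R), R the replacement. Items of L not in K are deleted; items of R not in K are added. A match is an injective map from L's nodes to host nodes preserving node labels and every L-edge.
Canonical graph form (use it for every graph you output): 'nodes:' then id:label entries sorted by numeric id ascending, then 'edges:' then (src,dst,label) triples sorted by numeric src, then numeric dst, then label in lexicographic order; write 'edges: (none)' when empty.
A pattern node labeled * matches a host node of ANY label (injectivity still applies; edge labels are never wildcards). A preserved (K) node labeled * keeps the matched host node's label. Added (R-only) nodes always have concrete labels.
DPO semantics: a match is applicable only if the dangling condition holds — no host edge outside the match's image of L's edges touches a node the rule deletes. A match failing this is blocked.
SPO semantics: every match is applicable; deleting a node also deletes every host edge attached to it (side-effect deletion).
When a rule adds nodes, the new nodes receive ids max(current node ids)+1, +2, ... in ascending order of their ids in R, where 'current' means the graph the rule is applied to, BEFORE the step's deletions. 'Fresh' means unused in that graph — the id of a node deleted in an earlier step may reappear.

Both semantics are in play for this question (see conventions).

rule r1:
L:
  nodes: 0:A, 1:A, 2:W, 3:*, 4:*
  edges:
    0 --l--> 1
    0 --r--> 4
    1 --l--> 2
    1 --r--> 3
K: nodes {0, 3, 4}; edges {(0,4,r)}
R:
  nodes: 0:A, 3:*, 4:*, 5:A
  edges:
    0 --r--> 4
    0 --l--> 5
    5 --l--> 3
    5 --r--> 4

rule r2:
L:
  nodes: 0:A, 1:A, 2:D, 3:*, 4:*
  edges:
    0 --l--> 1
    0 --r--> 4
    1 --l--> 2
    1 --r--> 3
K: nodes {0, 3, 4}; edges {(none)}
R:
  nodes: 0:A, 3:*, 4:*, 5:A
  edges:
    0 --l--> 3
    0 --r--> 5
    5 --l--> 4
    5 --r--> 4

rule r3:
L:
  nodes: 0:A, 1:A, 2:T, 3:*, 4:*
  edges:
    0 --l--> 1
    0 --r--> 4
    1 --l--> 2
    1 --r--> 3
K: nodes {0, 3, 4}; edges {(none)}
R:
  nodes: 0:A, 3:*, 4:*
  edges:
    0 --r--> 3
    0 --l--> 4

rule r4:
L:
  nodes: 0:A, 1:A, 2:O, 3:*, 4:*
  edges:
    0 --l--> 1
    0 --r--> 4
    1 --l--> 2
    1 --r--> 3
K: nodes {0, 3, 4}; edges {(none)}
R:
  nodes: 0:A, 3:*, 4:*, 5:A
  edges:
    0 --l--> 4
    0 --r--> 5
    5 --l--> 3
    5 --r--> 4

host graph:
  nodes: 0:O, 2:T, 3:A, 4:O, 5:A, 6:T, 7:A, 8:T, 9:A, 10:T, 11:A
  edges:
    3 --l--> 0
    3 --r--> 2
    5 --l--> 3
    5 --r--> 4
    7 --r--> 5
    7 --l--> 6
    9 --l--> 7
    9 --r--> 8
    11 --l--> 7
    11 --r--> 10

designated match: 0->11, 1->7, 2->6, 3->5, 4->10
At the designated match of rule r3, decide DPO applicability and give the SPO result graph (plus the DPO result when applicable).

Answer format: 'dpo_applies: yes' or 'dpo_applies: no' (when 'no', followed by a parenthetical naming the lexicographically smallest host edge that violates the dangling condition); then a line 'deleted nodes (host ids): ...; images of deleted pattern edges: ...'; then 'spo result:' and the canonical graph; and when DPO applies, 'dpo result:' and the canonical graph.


dpo_applies: no
(the rule deletes node 7, which keeps host edge (9,7,l) outside the match image — the dangling condition fails, DPO blocks; SPO proceeds and side-deletes such edges)
deleted nodes (host ids): 6, 7; images of deleted pattern edges: (7,5,r); (7,6,l); (11,7,l); (11,10,r)
spo result:
nodes: 0:O, 2:T, 3:A, 4:O, 5:A, 8:T, 9:A, 10:T, 11:A
edges: (3,0,l); (3,2,r); (5,3,l); (5,4,r); (9,8,r); (11,5,r); (11,10,l)


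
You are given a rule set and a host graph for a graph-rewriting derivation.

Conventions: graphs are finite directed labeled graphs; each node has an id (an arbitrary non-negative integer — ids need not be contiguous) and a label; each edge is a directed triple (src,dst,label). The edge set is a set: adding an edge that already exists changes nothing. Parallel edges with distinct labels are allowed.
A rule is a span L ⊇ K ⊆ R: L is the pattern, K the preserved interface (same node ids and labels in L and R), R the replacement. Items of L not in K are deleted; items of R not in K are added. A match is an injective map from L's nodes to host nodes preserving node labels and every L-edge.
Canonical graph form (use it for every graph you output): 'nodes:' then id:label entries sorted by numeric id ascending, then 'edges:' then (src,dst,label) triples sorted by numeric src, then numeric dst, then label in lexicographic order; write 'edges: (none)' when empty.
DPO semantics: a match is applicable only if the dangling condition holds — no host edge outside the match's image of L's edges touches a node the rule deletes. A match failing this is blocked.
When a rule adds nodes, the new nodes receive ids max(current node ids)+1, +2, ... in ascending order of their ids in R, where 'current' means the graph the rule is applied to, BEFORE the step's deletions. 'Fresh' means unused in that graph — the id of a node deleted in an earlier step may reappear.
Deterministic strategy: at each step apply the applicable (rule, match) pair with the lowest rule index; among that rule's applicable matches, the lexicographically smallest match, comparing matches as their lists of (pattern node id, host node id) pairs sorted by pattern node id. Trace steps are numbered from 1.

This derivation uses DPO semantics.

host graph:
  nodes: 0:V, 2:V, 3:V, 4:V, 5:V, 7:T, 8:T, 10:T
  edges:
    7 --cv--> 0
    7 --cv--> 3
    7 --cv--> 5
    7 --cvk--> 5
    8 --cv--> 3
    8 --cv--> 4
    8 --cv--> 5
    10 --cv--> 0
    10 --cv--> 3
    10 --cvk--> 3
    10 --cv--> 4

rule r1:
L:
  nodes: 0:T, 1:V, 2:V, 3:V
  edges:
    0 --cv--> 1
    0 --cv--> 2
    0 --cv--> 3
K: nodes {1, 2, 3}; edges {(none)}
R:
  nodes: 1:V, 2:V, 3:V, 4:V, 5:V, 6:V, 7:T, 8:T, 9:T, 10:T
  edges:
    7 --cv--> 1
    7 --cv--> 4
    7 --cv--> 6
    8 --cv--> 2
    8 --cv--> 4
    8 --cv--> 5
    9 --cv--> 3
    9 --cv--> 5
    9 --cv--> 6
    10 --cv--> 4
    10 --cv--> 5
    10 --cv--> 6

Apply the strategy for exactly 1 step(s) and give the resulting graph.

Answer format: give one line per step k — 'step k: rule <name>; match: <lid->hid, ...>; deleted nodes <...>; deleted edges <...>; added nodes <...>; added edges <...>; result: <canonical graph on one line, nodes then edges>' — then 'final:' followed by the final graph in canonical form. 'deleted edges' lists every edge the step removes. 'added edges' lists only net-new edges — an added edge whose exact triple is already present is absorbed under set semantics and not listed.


step 1: rule r1; match: 0->8, 1->3, 2->4, 3->5; deleted nodes 8; deleted edges (8,3,cv); (8,4,cv); (8,5,cv); added nodes 11, 12, 13, 14, 15, 16, 17; added edges (14,3,cv); (14,11,cv); (14,13,cv); (15,4,cv); (15,11,cv); (15,12,cv); (16,5,cv); (16,12,cv); (16,13,cv); (17,11,cv); (17,12,cv); (17,13,cv); result: nodes: 0:V, 2:V, 3:V, 4:V, 5:V, 7:T, 10:T, 11:V, 12:V, 13:V, 14:T, 15:T, 16:T, 17:T edges: (7,0,cv); (7,3,cv); (7,5,cv); (7,5,cvk); (10,0,cv); (10,3,cv); (10,3,cvk); (10,4,cv); (14,3,cv); (14,11,cv); (14,13,cv); (15,4,cv); (15,11,cv); (15,12,cv); (16,5,cv); (16,12,cv); (16,13,cv); (17,11,cv); (17,12,cv); (17,13,cv)
final:
nodes: 0:V, 2:V, 3:V, 4:V, 5:V, 7:T, 10:T, 11:V, 12:V, 13:V, 14:T, 15:T, 16:T, 17:T
edges: (7,0,cv); (7,3,cv); (7,5,cv); (7,5,cvk); (10,0,cv); (10,3,cv); (10,3,cvk); (10,4,cv); (14,3,cv); (14,11,cv); (14,13,cv); (15,4,cv); (15,11,cv); (15,12,cv); (16,5,cv); (16,12,cv); (16,13,cv); (17,11,cv); (17,12,cv); (17,13,cv)


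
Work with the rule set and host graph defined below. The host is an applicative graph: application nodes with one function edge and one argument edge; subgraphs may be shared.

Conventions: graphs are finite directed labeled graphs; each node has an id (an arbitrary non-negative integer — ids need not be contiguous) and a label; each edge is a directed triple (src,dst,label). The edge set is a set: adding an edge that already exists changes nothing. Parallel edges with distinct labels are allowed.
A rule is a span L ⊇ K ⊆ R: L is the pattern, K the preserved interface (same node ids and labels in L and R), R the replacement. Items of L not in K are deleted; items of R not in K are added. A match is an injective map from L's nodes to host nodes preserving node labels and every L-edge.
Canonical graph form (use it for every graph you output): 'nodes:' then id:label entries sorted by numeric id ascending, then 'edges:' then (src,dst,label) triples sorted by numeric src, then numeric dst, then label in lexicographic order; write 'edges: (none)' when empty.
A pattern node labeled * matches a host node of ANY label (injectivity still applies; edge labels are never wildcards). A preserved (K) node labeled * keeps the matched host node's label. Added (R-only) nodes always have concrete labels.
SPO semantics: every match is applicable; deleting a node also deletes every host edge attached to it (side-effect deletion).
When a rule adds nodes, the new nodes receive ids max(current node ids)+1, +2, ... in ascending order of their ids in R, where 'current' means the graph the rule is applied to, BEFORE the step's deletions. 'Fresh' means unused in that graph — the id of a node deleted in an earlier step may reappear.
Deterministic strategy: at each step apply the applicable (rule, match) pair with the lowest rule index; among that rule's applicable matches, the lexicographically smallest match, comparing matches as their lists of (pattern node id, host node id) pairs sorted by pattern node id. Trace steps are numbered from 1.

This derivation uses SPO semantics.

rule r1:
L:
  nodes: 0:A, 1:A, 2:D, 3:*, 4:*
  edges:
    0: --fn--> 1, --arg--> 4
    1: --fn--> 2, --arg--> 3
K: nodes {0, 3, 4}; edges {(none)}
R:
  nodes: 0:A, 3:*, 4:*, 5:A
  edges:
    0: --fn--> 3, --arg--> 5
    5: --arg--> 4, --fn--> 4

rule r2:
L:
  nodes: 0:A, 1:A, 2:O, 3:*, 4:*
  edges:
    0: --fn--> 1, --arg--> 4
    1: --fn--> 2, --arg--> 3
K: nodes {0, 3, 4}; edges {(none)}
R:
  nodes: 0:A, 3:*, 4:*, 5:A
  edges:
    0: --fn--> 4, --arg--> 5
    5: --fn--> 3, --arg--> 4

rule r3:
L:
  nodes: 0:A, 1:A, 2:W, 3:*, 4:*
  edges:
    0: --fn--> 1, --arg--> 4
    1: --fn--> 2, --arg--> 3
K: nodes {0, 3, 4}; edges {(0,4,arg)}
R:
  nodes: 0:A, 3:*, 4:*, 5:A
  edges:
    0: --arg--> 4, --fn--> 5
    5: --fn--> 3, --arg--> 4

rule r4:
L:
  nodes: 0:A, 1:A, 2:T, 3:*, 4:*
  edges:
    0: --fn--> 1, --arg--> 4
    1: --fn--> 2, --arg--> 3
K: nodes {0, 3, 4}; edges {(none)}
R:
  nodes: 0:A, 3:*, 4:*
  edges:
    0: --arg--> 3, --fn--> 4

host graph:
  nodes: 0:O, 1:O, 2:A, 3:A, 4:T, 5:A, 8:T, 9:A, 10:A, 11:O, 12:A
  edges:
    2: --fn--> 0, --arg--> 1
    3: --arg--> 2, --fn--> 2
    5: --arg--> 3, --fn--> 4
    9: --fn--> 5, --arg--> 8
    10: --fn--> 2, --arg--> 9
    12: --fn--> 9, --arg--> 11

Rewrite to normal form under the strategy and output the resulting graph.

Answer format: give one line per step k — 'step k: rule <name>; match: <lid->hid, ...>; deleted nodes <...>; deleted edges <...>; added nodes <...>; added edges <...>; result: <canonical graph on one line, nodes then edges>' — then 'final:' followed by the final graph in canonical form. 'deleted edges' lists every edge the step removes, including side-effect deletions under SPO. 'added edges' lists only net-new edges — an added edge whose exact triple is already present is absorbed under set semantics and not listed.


step 1: rule r2; match: 0->10, 1->2, 2->0, 3->1, 4->9; deleted nodes 0, 2; deleted edges (2,0,fn); (2,1,arg); (3,2,arg); (3,2,fn); (10,2,fn); (10,9,arg); added nodes 13; added edges (10,9,fn); (10,13,arg); (13,1,fn); (13,9,arg); result: nodes: 1:O, 3:A, 4:T, 5:A, 8:T, 9:A, 10:A, 11:O, 12:A, 13:A edges: (5,3,arg); (5,4,fn); (9,5,fn); (9,8,arg); (10,9,fn); (10,13,arg); (12,9,fn); (12,11,arg); (13,1,fn); (13,9,arg)
step 2: rule r4; match: 0->9, 1->5, 2->4, 3->3, 4->8; deleted nodes 4, 5; deleted edges (5,3,arg); (5,4,fn); (9,5,fn); (9,8,arg); added nodes (none); added edges (9,3,arg); (9,8,fn); result: nodes: 1:O, 3:A, 8:T, 9:A, 10:A, 11:O, 12:A, 13:A edges: (9,3,arg); (9,8,fn); (10,9,fn); (10,13,arg); (12,9,fn); (12,11,arg); (13,1,fn); (13,9,arg)
step 3: rule r4; match: 0->10, 1->9, 2->8, 3->3, 4->13; deleted nodes 8, 9; deleted edges (9,3,arg); (9,8,fn); (10,9,fn); (10,13,arg); (12,9,fn); (13,9,arg); added nodes (none); added edges (10,3,arg); (10,13,fn); result: nodes: 1:O, 3:A, 10:A, 11:O, 12:A, 13:A edges: (10,3,arg); (10,13,fn); (12,11,arg); (13,1,fn)
final:
nodes: 1:O, 3:A, 10:A, 11:O, 12:A, 13:A
edges: (10,3,arg); (10,13,fn); (12,11,arg); (13,1,fn)


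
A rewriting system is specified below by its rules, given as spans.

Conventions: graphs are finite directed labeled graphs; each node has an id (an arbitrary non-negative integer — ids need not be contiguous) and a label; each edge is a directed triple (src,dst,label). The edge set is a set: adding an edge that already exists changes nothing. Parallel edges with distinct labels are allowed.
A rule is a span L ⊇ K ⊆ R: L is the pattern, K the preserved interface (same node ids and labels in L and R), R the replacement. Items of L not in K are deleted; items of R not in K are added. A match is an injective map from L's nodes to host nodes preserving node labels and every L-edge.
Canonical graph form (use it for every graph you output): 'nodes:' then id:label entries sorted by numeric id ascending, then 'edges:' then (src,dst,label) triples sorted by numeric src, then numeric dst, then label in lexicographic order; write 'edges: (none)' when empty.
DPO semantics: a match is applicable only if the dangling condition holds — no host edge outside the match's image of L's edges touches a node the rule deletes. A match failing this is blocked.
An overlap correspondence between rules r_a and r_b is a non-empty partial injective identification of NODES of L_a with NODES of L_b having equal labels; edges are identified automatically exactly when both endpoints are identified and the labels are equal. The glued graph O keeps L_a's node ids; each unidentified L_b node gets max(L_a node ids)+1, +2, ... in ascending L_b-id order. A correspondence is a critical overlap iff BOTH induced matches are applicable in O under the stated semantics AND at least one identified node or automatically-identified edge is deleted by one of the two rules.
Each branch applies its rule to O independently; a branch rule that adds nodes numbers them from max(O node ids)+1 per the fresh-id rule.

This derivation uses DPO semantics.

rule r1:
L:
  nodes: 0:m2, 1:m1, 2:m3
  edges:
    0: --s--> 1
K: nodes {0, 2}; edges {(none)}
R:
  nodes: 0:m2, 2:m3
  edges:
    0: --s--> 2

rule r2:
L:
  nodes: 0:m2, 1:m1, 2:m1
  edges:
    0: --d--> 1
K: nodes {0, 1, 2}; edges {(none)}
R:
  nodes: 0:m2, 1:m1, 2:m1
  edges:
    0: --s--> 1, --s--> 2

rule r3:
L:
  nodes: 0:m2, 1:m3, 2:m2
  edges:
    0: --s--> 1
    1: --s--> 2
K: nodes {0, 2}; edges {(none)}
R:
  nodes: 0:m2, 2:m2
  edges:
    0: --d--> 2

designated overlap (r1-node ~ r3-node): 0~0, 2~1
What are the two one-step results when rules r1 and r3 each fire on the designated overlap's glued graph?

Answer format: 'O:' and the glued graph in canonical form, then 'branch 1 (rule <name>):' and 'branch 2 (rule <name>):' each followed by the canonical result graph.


O:
nodes: 0:m2, 1:m1, 2:m3, 3:m2
edges: (0,1,s); (0,2,s); (2,3,s)
branch 1 (rule r1):
nodes: 0:m2, 2:m3, 3:m2
edges: (0,2,s); (2,3,s)
branch 2 (rule r3):
nodes: 0:m2, 1:m1, 3:m2
edges: (0,1,s); (0,3,d)


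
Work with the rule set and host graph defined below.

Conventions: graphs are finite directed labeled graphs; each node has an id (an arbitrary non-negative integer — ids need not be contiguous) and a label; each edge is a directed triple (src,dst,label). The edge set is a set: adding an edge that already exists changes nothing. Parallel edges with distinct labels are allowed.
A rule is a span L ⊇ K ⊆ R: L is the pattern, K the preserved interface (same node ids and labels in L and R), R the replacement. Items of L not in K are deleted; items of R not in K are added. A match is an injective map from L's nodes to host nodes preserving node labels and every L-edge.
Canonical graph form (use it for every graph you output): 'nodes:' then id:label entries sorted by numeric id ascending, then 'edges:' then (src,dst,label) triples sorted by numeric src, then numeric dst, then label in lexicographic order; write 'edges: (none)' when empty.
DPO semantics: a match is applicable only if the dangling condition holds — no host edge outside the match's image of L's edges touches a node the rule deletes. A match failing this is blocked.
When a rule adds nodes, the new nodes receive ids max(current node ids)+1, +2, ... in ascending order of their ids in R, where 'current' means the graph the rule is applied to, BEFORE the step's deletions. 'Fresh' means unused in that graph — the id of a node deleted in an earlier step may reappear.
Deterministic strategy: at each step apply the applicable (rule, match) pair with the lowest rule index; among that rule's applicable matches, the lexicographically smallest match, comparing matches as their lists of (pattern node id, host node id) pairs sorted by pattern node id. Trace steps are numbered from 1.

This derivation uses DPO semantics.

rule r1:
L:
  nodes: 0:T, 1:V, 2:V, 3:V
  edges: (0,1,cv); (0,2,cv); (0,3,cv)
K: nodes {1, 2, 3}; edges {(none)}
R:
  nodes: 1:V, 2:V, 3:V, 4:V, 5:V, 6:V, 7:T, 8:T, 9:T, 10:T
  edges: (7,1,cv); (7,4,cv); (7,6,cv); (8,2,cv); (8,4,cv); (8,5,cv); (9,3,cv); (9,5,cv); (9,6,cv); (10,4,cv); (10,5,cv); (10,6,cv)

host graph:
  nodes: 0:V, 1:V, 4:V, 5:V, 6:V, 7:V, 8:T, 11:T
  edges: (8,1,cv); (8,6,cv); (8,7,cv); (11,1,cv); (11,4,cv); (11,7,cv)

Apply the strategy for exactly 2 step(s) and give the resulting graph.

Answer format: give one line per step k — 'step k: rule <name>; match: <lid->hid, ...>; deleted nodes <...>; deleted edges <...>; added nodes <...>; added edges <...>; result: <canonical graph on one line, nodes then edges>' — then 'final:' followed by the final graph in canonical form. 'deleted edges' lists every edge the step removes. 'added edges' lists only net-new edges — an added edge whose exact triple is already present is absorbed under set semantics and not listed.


step 1: rule r1; match: 0->8, 1->1, 2->6, 3->7; deleted nodes 8; deleted edges (8,1,cv); (8,6,cv); (8,7,cv); added nodes 12, 13, 14, 15, 16, 17, 18; added edges (15,1,cv); (15,12,cv); (15,14,cv); (16,6,cv); (16,12,cv); (16,13,cv); (17,7,cv); (17,13,cv); (17,14,cv); (18,12,cv); (18,13,cv); (18,14,cv); result: nodes: 0:V, 1:V, 4:V, 5:V, 6:V, 7:V, 11:T, 12:V, 13:V, 14:V, 15:T, 16:T, 17:T, 18:T edges: (11,1,cv); (11,4,cv); (11,7,cv); (15,1,cv); (15,12,cv); (15,14,cv); (16,6,cv); (16,12,cv); (16,13,cv); (17,7,cv); (17,13,cv); (17,14,cv); (18,12,cv); (18,13,cv); (18,14,cv)
step 2: rule r1; match: 0->11, 1->1, 2->4, 3->7; deleted nodes 11; deleted edges (11,1,cv); (11,4,cv); (11,7,cv); added nodes 19, 20, 21, 22, 23, 24, 25; added edges (22,1,cv); (22,19,cv); (22,21,cv); (23,4,cv); (23,19,cv); (23,20,cv); (24,7,cv); (24,20,cv); (24,21,cv); (25,19,cv); (25,20,cv); (25,21,cv); result: nodes: 0:V, 1:V, 4:V, 5:V, 6:V, 7:V, 12:V, 13:V, 14:V, 15:T, 16:T, 17:T, 18:T, 19:V, 20:V, 21:V, 22:T, 23:T, 24:T, 25:T edges: (15,1,cv); (15,12,cv); (15,14,cv); (16,6,cv); (16,12,cv); (16,13,cv); (17,7,cv); (17,13,cv); (17,14,cv); (18,12,cv); (18,13,cv); (18,14,cv); (22,1,cv); (22,19,cv); (22,21,cv); (23,4,cv); (23,19,cv); (23,20,cv); (24,7,cv); (24,20,cv); (24,21,cv); (25,19,cv); (25,20,cv); (25,21,cv)
final:
nodes: 0:V, 1:V, 4:V, 5:V, 6:V, 7:V, 12:V, 13:V, 14:V, 15:T, 16:T, 17:T, 18:T, 19:V, 20:V, 21:V, 22:T, 23:T, 24:T, 25:T
edges: (15,1,cv); (15,12,cv); (15,14,cv); (16,6,cv); (16,12,cv); (16,13,cv); (17,7,cv); (17,13,cv); (17,14,cv); (18,12,cv); (18,13,cv); (18,14,cv); (22,1,cv); (22,19,cv); (22,21,cv); (23,4,cv); (23,19,cv); (23,20,cv); (24,7,cv); (24,20,cv); (24,21,cv); (25,19,cv); (25,20,cv); (25,21,cv)


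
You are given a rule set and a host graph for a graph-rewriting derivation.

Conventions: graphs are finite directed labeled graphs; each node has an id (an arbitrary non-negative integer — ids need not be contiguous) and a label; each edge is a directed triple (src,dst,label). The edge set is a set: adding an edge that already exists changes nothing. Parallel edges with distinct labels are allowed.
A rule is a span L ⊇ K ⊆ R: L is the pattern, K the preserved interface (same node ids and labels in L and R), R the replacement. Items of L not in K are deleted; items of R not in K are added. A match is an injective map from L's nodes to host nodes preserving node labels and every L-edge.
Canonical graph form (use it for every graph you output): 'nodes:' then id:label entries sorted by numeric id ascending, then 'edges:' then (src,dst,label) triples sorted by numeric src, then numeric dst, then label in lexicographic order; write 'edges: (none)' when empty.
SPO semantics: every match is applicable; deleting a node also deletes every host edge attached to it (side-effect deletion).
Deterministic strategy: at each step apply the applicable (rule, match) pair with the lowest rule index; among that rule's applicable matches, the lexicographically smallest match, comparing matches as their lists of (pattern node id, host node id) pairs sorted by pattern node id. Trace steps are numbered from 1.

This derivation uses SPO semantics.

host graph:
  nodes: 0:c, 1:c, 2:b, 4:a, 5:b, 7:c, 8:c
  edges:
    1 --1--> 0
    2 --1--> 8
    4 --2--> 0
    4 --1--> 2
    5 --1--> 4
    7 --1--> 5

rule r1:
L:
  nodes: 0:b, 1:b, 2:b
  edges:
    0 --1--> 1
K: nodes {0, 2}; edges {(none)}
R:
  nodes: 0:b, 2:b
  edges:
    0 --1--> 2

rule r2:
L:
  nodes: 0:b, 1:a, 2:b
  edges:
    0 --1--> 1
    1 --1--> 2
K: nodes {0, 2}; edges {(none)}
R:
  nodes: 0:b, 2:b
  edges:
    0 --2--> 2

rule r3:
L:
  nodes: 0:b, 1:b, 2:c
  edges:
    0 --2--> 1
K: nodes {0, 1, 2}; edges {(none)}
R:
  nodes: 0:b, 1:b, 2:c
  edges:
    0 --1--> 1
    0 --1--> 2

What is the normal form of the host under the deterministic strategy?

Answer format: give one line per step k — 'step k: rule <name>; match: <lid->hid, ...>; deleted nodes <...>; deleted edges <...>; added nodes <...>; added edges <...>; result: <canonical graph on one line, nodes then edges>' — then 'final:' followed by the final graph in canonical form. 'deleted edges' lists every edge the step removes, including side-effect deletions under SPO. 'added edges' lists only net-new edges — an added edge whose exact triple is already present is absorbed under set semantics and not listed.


step 1: rule r2; match: 0->5, 1->4, 2->2; deleted nodes 4; deleted edges (4,0,2); (4,2,1); (5,4,1); added nodes (none); added edges (5,2,2); result: nodes: 0:c, 1:c, 2:b, 5:b, 7:c, 8:c edges: (1,0,1); (2,8,1); (5,2,2); (7,5,1)
step 2: rule r3; match: 0->5, 1->2, 2->0; deleted nodes (none); deleted edges (5,2,2); added nodes (none); added edges (5,0,1); (5,2,1); result: nodes: 0:c, 1:c, 2:b, 5:b, 7:c, 8:c edges: (1,0,1); (2,8,1); (5,0,1); (5,2,1); (7,5,1)
final:
nodes: 0:c, 1:c, 2:b, 5:b, 7:c, 8:c
edges: (1,0,1); (2,8,1); (5,0,1); (5,2,1); (7,5,1)


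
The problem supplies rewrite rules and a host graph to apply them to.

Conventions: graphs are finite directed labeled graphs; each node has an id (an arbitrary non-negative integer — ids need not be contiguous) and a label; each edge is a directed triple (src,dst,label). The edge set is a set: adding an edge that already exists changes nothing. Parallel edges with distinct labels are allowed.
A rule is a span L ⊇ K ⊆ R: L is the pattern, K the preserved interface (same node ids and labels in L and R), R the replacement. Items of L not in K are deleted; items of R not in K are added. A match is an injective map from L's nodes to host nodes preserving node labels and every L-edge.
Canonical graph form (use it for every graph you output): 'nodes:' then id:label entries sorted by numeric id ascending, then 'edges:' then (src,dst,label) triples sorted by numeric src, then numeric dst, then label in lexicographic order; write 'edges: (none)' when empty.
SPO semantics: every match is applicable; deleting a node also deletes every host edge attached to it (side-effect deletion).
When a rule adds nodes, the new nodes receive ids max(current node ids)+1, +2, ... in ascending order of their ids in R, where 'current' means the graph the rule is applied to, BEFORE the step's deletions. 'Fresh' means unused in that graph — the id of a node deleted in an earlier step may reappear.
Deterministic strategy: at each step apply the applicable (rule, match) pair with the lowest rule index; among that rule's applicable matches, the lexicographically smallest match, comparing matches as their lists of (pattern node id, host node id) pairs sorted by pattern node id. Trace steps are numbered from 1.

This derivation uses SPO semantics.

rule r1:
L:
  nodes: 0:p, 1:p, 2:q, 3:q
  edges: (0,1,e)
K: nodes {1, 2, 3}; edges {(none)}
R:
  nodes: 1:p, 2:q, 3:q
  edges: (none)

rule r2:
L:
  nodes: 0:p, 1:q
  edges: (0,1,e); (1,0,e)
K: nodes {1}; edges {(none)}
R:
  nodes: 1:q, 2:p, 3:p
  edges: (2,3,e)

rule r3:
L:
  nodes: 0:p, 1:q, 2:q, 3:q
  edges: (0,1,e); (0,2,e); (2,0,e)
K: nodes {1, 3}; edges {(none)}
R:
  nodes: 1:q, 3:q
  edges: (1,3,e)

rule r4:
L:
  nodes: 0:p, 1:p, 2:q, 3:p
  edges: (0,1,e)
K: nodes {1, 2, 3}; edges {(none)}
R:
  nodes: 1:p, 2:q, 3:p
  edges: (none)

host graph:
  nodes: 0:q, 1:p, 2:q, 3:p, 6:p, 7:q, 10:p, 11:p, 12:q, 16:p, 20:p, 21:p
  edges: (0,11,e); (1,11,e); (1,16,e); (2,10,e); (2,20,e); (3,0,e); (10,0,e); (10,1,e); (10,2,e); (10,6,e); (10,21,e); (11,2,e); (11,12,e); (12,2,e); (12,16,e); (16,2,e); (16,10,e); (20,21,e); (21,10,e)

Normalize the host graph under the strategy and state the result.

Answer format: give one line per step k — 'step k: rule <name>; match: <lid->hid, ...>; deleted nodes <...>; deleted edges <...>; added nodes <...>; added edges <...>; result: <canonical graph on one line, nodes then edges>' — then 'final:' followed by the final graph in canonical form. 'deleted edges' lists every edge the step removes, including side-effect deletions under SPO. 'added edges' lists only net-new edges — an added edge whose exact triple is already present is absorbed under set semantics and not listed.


step 1: rule r1; match: 0->1, 1->11, 2->0, 3->2; deleted nodes 1; deleted edges (1,11,e); (1,16,e); (10,1,e); added nodes (none); added edges (none); result: nodes: 0:q, 2:q, 3:p, 6:p, 7:q, 10:p, 11:p, 12:q, 16:p, 20:p, 21:p edges: (0,11,e); (2,10,e); (2,20,e); (3,0,e); (10,0,e); (10,2,e); (10,6,e); (10,21,e); (11,2,e); (11,12,e); (12,2,e); (12,16,e); (16,2,e); (16,10,e); (20,21,e); (21,10,e)
step 2: rule r1; match: 0->10, 1->6, 2->0, 3->2; deleted nodes 10; deleted edges (2,10,e); (10,0,e); (10,2,e); (10,6,e); (10,21,e); (16,10,e); (21,10,e); added nodes (none); added edges (none); result: nodes: 0:q, 2:q, 3:p, 6:p, 7:q, 11:p, 12:q, 16:p, 20:p, 21:p edges: (0,11,e); (2,20,e); (3,0,e); (11,2,e); (11,12,e); (12,2,e); (12,16,e); (16,2,e); (20,21,e)
step 3: rule r1; match: 0->20, 1->21, 2->0, 3->2; deleted nodes 20; deleted edges (2,20,e); (20,21,e); added nodes (none); added edges (none); result: nodes: 0:q, 2:q, 3:p, 6:p, 7:q, 11:p, 12:q, 16:p, 21:p edges: (0,11,e); (3,0,e); (11,2,e); (11,12,e); (12,2,e); (12,16,e); (16,2,e)
final:
nodes: 0:q, 2:q, 3:p, 6:p, 7:q, 11:p, 12:q, 16:p, 21:p
edges: (0,11,e); (3,0,e); (11,2,e); (11,12,e); (12,2,e); (12,16,e); (16,2,e)


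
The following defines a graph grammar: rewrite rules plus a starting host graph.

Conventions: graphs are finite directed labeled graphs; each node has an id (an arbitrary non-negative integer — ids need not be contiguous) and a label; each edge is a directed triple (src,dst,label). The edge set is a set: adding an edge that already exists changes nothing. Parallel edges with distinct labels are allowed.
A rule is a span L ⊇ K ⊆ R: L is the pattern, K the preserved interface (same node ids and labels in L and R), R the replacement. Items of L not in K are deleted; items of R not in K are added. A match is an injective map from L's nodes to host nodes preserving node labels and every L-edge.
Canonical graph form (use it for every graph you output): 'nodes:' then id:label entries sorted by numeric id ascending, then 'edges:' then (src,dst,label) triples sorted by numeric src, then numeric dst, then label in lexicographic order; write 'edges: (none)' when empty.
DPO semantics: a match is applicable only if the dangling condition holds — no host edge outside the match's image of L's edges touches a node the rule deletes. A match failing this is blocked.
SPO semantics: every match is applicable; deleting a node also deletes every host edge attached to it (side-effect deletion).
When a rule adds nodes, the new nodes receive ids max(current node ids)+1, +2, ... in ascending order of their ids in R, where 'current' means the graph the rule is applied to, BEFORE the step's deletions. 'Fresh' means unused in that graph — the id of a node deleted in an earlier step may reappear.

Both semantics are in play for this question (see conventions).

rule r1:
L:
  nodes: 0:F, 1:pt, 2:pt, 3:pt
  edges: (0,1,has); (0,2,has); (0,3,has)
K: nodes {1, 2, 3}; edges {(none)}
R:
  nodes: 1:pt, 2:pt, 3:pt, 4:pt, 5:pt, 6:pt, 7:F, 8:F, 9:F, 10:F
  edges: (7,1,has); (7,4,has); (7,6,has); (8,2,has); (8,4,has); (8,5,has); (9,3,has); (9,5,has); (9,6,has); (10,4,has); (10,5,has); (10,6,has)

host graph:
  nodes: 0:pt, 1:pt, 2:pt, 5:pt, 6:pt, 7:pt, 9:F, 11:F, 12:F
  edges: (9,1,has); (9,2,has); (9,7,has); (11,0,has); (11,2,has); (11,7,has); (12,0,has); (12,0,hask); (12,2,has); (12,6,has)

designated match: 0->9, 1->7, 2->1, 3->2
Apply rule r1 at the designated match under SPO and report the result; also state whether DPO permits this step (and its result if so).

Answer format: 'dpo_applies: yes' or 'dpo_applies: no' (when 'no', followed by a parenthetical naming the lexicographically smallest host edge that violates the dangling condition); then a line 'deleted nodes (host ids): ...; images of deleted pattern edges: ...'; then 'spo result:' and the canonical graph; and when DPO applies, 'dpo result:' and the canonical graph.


dpo_applies: yes
deleted nodes (host ids): 9; images of deleted pattern edges: (9,1,has); (9,2,has); (9,7,has)
spo result:
nodes: 0:pt, 1:pt, 2:pt, 5:pt, 6:pt, 7:pt, 11:F, 12:F, 13:pt, 14:pt, 15:pt, 16:F, 17:F, 18:F, 19:F
edges: (11,0,has); (11,2,has); (11,7,has); (12,0,has); (12,0,hask); (12,2,has); (12,6,has); (16,7,has); (16,13,has); (16,15,has); (17,1,has); (17,13,has); (17,14,has); (18,2,has); (18,14,has); (18,15,has); (19,13,has); (19,14,has); (19,15,has)
dpo result:
nodes: 0:pt, 1:pt, 2:pt, 5:pt, 6:pt, 7:pt, 11:F, 12:F, 13:pt, 14:pt, 15:pt, 16:F, 17:F, 18:F, 19:F
edges: (11,0,has); (11,2,has); (11,7,has); (12,0,has); (12,0,hask); (12,2,has); (12,6,has); (16,7,has); (16,13,has); (16,15,has); (17,1,has); (17,13,has); (17,14,has); (18,2,has); (18,14,has); (18,15,has); (19,13,has); (19,14,has); (19,15,has)


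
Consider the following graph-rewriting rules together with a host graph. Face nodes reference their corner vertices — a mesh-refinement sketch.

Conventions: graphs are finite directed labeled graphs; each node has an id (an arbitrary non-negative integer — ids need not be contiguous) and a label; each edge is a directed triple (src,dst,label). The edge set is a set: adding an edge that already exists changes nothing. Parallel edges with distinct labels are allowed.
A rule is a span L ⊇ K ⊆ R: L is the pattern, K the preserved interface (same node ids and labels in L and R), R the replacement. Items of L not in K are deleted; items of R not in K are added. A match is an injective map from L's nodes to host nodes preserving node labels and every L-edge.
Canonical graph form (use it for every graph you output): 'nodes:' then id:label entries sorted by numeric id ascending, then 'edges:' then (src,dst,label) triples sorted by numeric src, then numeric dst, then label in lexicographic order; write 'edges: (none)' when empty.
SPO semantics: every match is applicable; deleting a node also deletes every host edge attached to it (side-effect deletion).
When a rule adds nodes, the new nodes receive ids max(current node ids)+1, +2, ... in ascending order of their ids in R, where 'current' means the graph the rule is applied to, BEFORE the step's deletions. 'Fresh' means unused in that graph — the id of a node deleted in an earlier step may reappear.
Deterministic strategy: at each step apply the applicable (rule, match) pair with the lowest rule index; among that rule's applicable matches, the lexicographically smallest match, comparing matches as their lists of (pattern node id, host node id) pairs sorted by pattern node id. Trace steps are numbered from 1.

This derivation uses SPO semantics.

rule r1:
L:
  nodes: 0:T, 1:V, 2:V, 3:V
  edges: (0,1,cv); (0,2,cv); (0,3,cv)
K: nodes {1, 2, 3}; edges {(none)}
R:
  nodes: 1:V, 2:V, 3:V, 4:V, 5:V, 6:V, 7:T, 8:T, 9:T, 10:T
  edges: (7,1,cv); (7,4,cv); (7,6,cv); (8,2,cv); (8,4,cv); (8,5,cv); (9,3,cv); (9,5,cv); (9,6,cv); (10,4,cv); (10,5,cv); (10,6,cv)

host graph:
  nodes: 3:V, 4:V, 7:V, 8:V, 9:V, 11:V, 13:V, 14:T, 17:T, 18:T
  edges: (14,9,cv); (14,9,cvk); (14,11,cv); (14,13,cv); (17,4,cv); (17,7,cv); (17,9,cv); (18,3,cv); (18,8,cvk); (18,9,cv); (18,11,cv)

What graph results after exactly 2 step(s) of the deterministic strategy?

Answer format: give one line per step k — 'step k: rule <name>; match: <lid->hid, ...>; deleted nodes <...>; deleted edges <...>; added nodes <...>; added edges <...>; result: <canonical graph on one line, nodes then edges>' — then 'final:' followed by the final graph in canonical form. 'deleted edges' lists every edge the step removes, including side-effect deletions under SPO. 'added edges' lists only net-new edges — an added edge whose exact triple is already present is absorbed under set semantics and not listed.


step 1: rule r1; match: 0->14, 1->9, 2->11, 3->13; deleted nodes 14; deleted edges (14,9,cv); (14,9,cvk); (14,11,cv); (14,13,cv); added nodes 19, 20, 21, 22, 23, 24, 25; added edges (22,9,cv); (22,19,cv); (22,21,cv); (23,11,cv); (23,19,cv); (23,20,cv); (24,13,cv); (24,20,cv); (24,21,cv); (25,19,cv); (25,20,cv); (25,21,cv); result: nodes: 3:V, 4:V, 7:V, 8:V, 9:V, 11:V, 13:V, 17:T, 18:T, 19:V, 20:V, 21:V, 22:T, 23:T, 24:T, 25:T edges: (17,4,cv); (17,7,cv); (17,9,cv); (18,3,cv); (18,8,cvk); (18,9,cv); (18,11,cv); (22,9,cv); (22,19,cv); (22,21,cv); (23,11,cv); (23,19,cv); (23,20,cv); (24,13,cv); (24,20,cv); (24,21,cv); (25,19,cv); (25,20,cv); (25,21,cv)
step 2: rule r1; match: 0->17, 1->4, 2->7, 3->9; deleted nodes 17; deleted edges (17,4,cv); (17,7,cv); (17,9,cv); added nodes 26, 27, 28, 29, 30, 31, 32; added edges (29,4,cv); (29,26,cv); (29,28,cv); (30,7,cv); (30,26,cv); (30,27,cv); (31,9,cv); (31,27,cv); (31,28,cv); (32,26,cv); (32,27,cv); (32,28,cv); result: nodes: 3:V, 4:V, 7:V, 8:V, 9:V, 11:V, 13:V, 18:T, 19:V, 20:V, 21:V, 22:T, 23:T, 24:T, 25:T, 26:V, 27:V, 28:V, 29:T, 30:T, 31:T, 32:T edges: (18,3,cv); (18,8,cvk); (18,9,cv); (18,11,cv); (22,9,cv); (22,19,cv); (22,21,cv); (23,11,cv); (23,19,cv); (23,20,cv); (24,13,cv); (24,20,cv); (24,21,cv); (25,19,cv); (25,20,cv); (25,21,cv); (29,4,cv); (29,26,cv); (29,28,cv); (30,7,cv); (30,26,cv); (30,27,cv); (31,9,cv); (31,27,cv); (31,28,cv); (32,26,cv); (32,27,cv); (32,28,cv)
final:
nodes: 3:V, 4:V, 7:V, 8:V, 9:V, 11:V, 13:V, 18:T, 19:V, 20:V, 21:V, 22:T, 23:T, 24:T, 25:T, 26:V, 27:V, 28:V, 29:T, 30:T, 31:T, 32:T
edges: (18,3,cv); (18,8,cvk); (18,9,cv); (18,11,cv); (22,9,cv); (22,19,cv); (22,21,cv); (23,11,cv); (23,19,cv); (23,20,cv); (24,13,cv); (24,20,cv); (24,21,cv); (25,19,cv); (25,20,cv); (25,21,cv); (29,4,cv); (29,26,cv); (29,28,cv); (30,7,cv); (30,26,cv); (30,27,cv); (31,9,cv); (31,27,cv); (31,28,cv); (32,26,cv); (32,27,cv); (32,28,cv)


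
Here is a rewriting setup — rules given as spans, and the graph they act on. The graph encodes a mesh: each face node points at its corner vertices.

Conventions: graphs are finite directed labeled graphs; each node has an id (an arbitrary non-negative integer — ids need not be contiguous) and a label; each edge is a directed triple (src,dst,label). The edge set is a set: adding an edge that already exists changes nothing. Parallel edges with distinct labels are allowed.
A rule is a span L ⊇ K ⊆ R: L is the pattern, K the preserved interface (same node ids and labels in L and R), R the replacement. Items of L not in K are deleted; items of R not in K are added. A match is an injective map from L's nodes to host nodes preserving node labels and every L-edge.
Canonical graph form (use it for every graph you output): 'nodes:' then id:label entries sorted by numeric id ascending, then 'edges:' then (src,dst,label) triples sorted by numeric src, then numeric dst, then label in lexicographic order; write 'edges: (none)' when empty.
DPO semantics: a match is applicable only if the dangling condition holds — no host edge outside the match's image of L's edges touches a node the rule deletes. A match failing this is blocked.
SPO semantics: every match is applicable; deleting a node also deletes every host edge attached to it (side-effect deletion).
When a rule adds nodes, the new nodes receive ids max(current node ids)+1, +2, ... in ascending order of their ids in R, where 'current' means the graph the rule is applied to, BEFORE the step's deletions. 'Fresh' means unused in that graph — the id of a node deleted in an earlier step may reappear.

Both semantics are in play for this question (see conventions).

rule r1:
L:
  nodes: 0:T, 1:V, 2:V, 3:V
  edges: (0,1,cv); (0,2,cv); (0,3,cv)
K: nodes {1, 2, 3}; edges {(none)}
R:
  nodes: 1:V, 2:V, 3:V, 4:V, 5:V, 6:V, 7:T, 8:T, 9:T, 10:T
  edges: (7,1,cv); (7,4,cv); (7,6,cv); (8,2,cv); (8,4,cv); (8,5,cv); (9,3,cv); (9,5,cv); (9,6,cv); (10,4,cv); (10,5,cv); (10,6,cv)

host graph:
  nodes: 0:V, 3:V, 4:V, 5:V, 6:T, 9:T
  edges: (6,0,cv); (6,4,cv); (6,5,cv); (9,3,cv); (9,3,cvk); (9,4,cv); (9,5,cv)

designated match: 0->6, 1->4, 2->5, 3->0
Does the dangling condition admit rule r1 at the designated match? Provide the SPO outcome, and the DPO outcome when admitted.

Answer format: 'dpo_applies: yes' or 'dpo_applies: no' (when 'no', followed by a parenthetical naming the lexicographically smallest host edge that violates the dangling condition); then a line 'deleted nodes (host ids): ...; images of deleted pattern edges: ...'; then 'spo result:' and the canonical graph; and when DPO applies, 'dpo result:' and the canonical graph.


dpo_applies: yes
deleted nodes (host ids): 6; images of deleted pattern edges: (6,0,cv); (6,4,cv); (6,5,cv)
spo result:
nodes: 0:V, 3:V, 4:V, 5:V, 9:T, 10:V, 11:V, 12:V, 13:T, 14:T, 15:T, 16:T
edges: (9,3,cv); (9,3,cvk); (9,4,cv); (9,5,cv); (13,4,cv); (13,10,cv); (13,12,cv); (14,5,cv); (14,10,cv); (14,11,cv); (15,0,cv); (15,11,cv); (15,12,cv); (16,10,cv); (16,11,cv); (16,12,cv)
dpo result:
nodes: 0:V, 3:V, 4:V, 5:V, 9:T, 10:V, 11:V, 12:V, 13:T, 14:T, 15:T, 16:T
edges: (9,3,cv); (9,3,cvk); (9,4,cv); (9,5,cv); (13,4,cv); (13,10,cv); (13,12,cv); (14,5,cv); (14,10,cv); (14,11,cv); (15,0,cv); (15,11,cv); (15,12,cv); (16,10,cv); (16,11,cv); (16,12,cv)


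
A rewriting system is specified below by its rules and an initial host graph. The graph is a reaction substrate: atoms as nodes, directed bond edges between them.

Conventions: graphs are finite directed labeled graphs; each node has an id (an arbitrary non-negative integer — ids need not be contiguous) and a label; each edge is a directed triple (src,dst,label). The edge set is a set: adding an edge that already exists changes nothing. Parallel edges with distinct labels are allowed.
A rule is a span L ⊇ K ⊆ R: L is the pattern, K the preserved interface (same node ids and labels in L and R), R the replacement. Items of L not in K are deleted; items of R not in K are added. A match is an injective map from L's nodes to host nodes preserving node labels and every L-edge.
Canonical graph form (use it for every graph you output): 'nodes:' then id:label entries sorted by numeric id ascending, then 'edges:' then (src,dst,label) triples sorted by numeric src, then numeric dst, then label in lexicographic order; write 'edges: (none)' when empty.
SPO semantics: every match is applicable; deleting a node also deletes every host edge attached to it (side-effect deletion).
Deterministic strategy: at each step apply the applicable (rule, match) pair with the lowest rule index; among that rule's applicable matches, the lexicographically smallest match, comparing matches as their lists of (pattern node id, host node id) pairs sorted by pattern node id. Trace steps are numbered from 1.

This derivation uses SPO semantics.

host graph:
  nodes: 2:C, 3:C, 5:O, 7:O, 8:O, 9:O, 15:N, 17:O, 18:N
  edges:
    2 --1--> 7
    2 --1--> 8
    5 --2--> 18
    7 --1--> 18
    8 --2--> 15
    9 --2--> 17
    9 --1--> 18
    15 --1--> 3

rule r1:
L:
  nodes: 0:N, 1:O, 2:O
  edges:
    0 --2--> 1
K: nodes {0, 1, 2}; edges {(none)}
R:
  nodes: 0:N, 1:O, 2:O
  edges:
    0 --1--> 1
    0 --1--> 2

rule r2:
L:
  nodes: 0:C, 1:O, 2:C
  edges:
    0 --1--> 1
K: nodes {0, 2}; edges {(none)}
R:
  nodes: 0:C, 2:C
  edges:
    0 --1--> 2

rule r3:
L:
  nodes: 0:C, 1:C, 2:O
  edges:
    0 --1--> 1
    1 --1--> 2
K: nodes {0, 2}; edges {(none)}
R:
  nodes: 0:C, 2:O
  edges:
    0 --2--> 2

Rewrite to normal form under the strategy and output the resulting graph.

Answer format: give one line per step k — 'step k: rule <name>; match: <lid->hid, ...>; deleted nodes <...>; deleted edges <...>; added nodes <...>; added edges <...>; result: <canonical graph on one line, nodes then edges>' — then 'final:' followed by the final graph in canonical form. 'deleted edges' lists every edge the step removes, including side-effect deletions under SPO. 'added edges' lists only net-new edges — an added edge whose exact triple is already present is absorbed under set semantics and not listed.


step 1: rule r2; match: 0->2, 1->7, 2->3; deleted nodes 7; deleted edges (2,7,1); (7,18,1); added nodes (none); added edges (2,3,1); result: nodes: 2:C, 3:C, 5:O, 8:O, 9:O, 15:N, 17:O, 18:N edges: (2,3,1); (2,8,1); (5,18,2); (8,15,2); (9,17,2); (9,18,1); (15,3,1)
step 2: rule r2; match: 0->2, 1->8, 2->3; deleted nodes 8; deleted edges (2,8,1); (8,15,2); added nodes (none); added edges (none); result: nodes: 2:C, 3:C, 5:O, 9:O, 15:N, 17:O, 18:N edges: (2,3,1); (5,18,2); (9,17,2); (9,18,1); (15,3,1)
final:
nodes: 2:C, 3:C, 5:O, 9:O, 15:N, 17:O, 18:N
edges: (2,3,1); (5,18,2); (9,17,2); (9,18,1); (15,3,1)
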